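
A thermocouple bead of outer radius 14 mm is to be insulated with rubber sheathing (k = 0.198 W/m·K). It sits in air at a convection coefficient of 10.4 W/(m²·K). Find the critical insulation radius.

For a sphere r_cr = 2k/h = 2×0.198/10.4
r_cr = 38.1 mm; since the bare radius (14 mm) is below r_cr, adding a thin layer of insulation will *increase* heat loss.

r_cr ≈ 38.1 mm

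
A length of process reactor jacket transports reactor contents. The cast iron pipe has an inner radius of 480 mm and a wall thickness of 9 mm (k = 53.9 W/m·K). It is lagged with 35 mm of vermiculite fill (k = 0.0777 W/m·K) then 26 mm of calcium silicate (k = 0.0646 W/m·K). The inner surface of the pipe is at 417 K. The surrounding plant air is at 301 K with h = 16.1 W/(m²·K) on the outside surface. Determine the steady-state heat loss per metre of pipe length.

q′ ≈ 416 W/m

Cylindrical conduction, so R = ln(r₂/r₁)/(2πkL) per layer, in series:
R_cast iron pipe wall = ln(489/480)/(2π×53.9×1) = 5.485×10^-5 K/W
R_vermiculite fill = ln(524/489)/(2π×0.0777×1) = 0.1416 K/W
R_calcium silicate = ln(550/524)/(2π×0.0646×1) = 0.1193 K/W
R_outer film = 1/(h_o·2πr_oL) = 1/(16.1×2π×0.55×1) = 0.01797 K/W
R_total = 0.2789 K/W
Q = ΔT/R_total = 116/0.2789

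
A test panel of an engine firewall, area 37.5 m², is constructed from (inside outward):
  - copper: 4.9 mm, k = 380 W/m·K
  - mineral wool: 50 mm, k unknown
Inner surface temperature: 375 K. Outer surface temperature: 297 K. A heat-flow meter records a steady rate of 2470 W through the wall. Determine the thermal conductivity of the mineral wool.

k ≈ 0.0422 W/(m·K)

Treating each layer as a thermal resistance in series:
R_copper = L/(kA) = 0.0049/(380×37.5) = 3.439×10^-7 K/W
Sum of known resistances R_other = 3.439×10^-7 K/W
Total R = ΔT/Q = 78/2470 = 0.03158 K/W
R_mineral wool = R_total − R_other = 0.03158 K/W
k = L/(R·A) = 0.05/(0.03158×37.5)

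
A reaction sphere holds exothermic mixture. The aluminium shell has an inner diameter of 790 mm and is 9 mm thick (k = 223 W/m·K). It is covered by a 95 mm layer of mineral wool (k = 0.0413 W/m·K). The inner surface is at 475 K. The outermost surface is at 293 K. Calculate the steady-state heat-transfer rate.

Each spherical layer contributes R = (1/r_i − 1/r_o)/(4πk):
R_aluminium shell = (1/0.395 − 1/0.404)/(4π×223) = 2.013×10^-5 K/W
R_mineral wool = (1/0.404 − 1/0.499)/(4π×0.0413) = 0.908 K/W
R_total = 0.908 K/W
Q = ΔT/R_total = 182/0.908

Q ≈ 200 W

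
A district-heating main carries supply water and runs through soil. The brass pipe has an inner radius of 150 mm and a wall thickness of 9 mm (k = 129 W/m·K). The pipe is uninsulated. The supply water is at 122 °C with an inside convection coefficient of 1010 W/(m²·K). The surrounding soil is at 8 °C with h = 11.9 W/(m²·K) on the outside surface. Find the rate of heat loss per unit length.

Per-layer cylindrical resistances, series-summed:
R_inner film = 1/(h_i·2πr₁L) = 1/(1010×2π×0.15×1) = 0.001051 K/W
R_brass pipe wall = ln(159/150)/(2π×129×1) = 7.189×10^-5 K/W
R_outer film = 1/(h_o·2πr_oL) = 1/(11.9×2π×0.159×1) = 0.08412 K/W
R_total = 0.08524 K/W
Q = ΔT/R_total = 114/0.08524

q′ ≈ 1340 W/m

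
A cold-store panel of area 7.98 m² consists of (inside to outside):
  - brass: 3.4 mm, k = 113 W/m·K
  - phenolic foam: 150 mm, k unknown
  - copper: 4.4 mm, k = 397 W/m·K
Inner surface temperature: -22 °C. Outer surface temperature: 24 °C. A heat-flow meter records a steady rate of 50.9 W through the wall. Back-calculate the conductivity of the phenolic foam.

k ≈ 0.0208 W/(m·K)

Series thermal resistances:
R_brass = L/(kA) = 0.0034/(113×7.98) = 3.77×10^-6 K/W
R_copper = L/(kA) = 0.0044/(397×7.98) = 1.389×10^-6 K/W
Sum of known resistances R_other = 5.159×10^-6 K/W
Total R = ΔT/Q = 46/50.9 = 0.9037 K/W
R_phenolic foam = R_total − R_other = 0.9037 K/W
k = L/(R·A) = 0.15/(0.9037×7.98)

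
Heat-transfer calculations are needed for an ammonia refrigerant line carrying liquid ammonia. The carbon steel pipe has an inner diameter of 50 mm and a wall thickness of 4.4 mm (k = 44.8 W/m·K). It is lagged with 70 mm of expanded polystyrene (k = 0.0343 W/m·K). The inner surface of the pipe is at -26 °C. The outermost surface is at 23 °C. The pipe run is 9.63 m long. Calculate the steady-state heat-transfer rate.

Q ≈ 83.5 W

Treating each annulus and film as a series resistance:
R_carbon steel pipe wall = ln(29.4/25)/(2π×44.8×9.63) = 5.981×10^-5 K/W
R_expanded polystyrene = ln(99.4/29.4)/(2π×0.0343×9.63) = 0.587 K/W
R_total = 0.587 K/W
Q = ΔT/R_total = 49/0.587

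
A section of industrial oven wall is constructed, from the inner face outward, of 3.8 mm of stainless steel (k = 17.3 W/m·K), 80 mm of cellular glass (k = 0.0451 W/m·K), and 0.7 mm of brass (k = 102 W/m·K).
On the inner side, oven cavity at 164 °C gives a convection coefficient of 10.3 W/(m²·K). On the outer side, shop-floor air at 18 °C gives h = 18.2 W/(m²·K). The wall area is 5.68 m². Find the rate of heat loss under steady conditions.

Model the wall as resistances in series:
R_inner film = 1/(h_i·A) = 1/(10.3×5.68) = 0.01709 K/W
R_stainless steel = L/(kA) = 0.0038/(17.3×5.68) = 3.867×10^-5 K/W
R_cellular glass = L/(kA) = 0.08/(0.0451×5.68) = 0.3123 K/W
R_brass = L/(kA) = 0.0007/(102×5.68) = 1.208×10^-6 K/W
R_outer film = 1/(h_o·A) = 1/(18.2×5.68) = 0.009673 K/W
R_total = 0.3391 K/W
Q = ΔT / R_total = 146 / 0.3391

Q ≈ 431 W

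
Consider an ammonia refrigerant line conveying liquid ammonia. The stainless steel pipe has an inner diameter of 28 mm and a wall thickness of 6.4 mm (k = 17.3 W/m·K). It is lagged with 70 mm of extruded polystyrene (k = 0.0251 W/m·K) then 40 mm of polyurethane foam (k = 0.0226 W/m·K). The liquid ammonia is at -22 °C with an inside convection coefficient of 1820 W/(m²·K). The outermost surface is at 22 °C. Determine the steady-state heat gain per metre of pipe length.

Treating each annulus and film as a series resistance:
R_inner film = 1/(h_i·2πr₁L) = 1/(1820×2π×0.014×1) = 0.006246 K/W
R_stainless steel pipe wall = ln(20.4/14)/(2π×17.3×1) = 0.003463 K/W
R_extruded polystyrene = ln(90.4/20.4)/(2π×0.0251×1) = 9.44 K/W
R_polyurethane foam = ln(130.4/90.4)/(2π×0.0226×1) = 2.58 K/W
R_total = 12.03 K/W
Q = ΔT/R_total = 44/12.03

q′ ≈ 3.66 W/m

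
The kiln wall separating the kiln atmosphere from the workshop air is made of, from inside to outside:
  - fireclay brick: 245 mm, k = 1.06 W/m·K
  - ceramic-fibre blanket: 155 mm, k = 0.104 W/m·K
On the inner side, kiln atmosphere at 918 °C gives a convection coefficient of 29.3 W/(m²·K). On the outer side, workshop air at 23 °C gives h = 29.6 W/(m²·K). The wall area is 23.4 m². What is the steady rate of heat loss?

Q ≈ 11700 W

Treating each layer as a thermal resistance in series:
R_inner film = 1/(h_i·A) = 1/(29.3×23.4) = 0.001459 K/W
R_fireclay brick = L/(kA) = 0.245/(1.06×23.4) = 0.009877 K/W
R_ceramic-fibre blanket = L/(kA) = 0.155/(0.104×23.4) = 0.06369 K/W
R_outer film = 1/(h_o·A) = 1/(29.6×23.4) = 0.001444 K/W
R_total = 0.07647 K/W
Q = ΔT / R_total = 895 / 0.07647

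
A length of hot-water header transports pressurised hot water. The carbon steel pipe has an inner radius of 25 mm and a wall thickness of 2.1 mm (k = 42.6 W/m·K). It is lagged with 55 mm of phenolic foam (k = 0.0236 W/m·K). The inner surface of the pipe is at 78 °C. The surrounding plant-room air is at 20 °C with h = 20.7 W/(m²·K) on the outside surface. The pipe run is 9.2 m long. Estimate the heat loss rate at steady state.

Per-layer cylindrical resistances, series-summed:
R_carbon steel pipe wall = ln(27.1/25)/(2π×42.6×9.2) = 3.275×10^-5 K/W
R_phenolic foam = ln(82.1/27.1)/(2π×0.0236×9.2) = 0.8125 K/W
R_outer film = 1/(h_o·2πr_oL) = 1/(20.7×2π×0.0821×9.2) = 0.01018 K/W
R_total = 0.8227 K/W
Q = ΔT/R_total = 58/0.8227

Q ≈ 70.5 W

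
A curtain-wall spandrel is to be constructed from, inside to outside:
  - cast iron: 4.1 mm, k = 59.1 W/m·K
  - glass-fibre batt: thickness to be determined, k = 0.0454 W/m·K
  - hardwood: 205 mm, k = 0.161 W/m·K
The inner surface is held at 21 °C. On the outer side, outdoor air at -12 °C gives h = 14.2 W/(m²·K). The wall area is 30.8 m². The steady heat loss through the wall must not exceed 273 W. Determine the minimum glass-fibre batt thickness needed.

L ≈ 108 mm

Model the wall as resistances in series:
R_cast iron = L/(kA) = 0.0041/(59.1×30.8) = 2.252×10^-6 K/W
R_hardwood = L/(kA) = 0.205/(0.161×30.8) = 0.04134 K/W
R_outer film = 1/(h_o·A) = 1/(14.2×30.8) = 0.002286 K/W
Sum of the known resistances R_other = 0.04363 K/W
Required total resistance R_tot = ΔT/Q_allow = 33/273 = 0.1209 K/W
R_glass-fibre batt = R_tot − R_other = 0.07725 K/W
L = R·k·A = 0.07725×0.0454×30.8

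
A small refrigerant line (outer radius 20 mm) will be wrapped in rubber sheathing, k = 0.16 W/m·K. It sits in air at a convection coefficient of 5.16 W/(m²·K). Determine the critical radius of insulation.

For a cylinder r_cr = k/h = 0.16/5.16
r_cr = 31 mm; since the bare radius (20 mm) is below r_cr, adding a thin layer of insulation will *increase* heat loss.

r_cr ≈ 31 mm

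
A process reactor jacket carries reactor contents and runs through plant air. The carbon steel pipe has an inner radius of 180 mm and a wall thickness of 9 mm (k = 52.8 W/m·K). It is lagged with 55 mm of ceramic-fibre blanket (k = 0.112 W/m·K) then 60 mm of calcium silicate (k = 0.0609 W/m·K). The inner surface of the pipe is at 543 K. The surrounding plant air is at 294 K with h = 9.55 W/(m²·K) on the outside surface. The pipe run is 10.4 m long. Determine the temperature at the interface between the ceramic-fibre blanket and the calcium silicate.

For a radial system each layer contributes R = ln(r_out/r_in)/(2πkL); films add R = 1/(hA).
R_carbon steel pipe wall = ln(189/180)/(2π×52.8×10.4) = 1.414×10^-5 K/W
R_ceramic-fibre blanket = ln(244/189)/(2π×0.112×10.4) = 0.0349 K/W
R_calcium silicate = ln(304/244)/(2π×0.0609×10.4) = 0.05525 K/W
R_outer film = 1/(h_o·2πr_oL) = 1/(9.55×2π×0.304×10.4) = 0.005271 K/W
R_total = 0.09543 K/W
Q = ΔT/R_total = 249/0.09543
Q = 2610 W
T_interface = T_inner − Q·ΣR(inner→interface) = 543 − 2610×0.03491

T ≈ 452 K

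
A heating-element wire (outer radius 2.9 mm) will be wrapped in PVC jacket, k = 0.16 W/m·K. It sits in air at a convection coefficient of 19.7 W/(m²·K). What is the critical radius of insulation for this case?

For a cylinder r_cr = k/h = 0.16/19.7
r_cr = 8.12 mm; since the bare radius (2.9 mm) is below r_cr, adding a thin layer of insulation will *increase* heat loss.

r_cr ≈ 8.12 mm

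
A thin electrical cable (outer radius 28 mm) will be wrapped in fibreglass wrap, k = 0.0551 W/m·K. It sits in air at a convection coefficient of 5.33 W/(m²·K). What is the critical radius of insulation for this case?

For a cylinder r_cr = k/h = 0.0551/5.33
r_cr = 10.3 mm; since the bare radius (28 mm) is above r_cr, any added insulation will reduce heat loss.

r_cr ≈ 10.3 mm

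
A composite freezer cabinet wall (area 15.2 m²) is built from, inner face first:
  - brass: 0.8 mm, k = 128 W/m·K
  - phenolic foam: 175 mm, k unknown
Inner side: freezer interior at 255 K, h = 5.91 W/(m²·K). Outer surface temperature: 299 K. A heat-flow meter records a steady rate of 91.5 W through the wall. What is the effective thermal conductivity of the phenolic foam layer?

Using the resistance-network approach (series):
R_inner film = 1/(h_i·A) = 1/(5.91×15.2) = 0.01113 K/W
R_brass = L/(kA) = 0.0008/(128×15.2) = 4.112×10^-7 K/W
Sum of known resistances R_other = 0.01113 K/W
Total R = ΔT/Q = 44/91.5 = 0.4809 K/W
R_phenolic foam = R_total − R_other = 0.4697 K/W
k = L/(R·A) = 0.175/(0.4697×15.2)

k ≈ 0.0245 W/(m·K)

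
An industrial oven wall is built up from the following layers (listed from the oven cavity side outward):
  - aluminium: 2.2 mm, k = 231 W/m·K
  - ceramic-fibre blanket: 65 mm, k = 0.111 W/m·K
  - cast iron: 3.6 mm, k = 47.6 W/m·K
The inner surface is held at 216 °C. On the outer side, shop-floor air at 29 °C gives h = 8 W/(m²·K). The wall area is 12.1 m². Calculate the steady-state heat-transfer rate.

Q ≈ 3180 W

Thermal resistances in series:
R_aluminium = L/(kA) = 0.0022/(231×12.1) = 7.871×10^-7 K/W
R_ceramic-fibre blanket = L/(kA) = 0.065/(0.111×12.1) = 0.0484 K/W
R_cast iron = L/(kA) = 0.0036/(47.6×12.1) = 6.25×10^-6 K/W
R_outer film = 1/(h_o·A) = 1/(8×12.1) = 0.01033 K/W
R_total = 0.05873 K/W
Q = ΔT / R_total = 187 / 0.05873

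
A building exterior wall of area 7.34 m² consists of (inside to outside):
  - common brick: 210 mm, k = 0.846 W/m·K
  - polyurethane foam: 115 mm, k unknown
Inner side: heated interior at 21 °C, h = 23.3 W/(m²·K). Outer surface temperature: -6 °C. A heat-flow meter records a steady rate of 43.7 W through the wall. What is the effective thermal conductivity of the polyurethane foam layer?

Treating each layer as a thermal resistance in series:
R_inner film = 1/(h_i·A) = 1/(23.3×7.34) = 0.005847 K/W
R_common brick = L/(kA) = 0.21/(0.846×7.34) = 0.03382 K/W
Sum of known resistances R_other = 0.03967 K/W
Total R = ΔT/Q = 27/43.7 = 0.6178 K/W
R_polyurethane foam = R_total − R_other = 0.5782 K/W
k = L/(R·A) = 0.115/(0.5782×7.34)

k ≈ 0.0271 W/(m·K)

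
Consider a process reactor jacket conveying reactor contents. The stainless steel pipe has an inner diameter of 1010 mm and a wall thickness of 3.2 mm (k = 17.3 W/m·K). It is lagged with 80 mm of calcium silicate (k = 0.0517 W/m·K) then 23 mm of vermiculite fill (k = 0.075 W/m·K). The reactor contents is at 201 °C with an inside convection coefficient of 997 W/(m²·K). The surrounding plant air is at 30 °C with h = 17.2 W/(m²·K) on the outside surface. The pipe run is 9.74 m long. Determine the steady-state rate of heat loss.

Cylindrical conduction, so R = ln(r₂/r₁)/(2πkL) per layer, in series:
R_inner film = 1/(h_i·2πr₁L) = 1/(997×2π×0.505×9.74) = 3.245×10^-5 K/W
R_stainless steel pipe wall = ln(508.2/505)/(2π×17.3×9.74) = 5.966×10^-6 K/W
R_calcium silicate = ln(588.2/508.2)/(2π×0.0517×9.74) = 0.04621 K/W
R_vermiculite fill = ln(611.2/588.2)/(2π×0.075×9.74) = 0.008357 K/W
R_outer film = 1/(h_o·2πr_oL) = 1/(17.2×2π×0.6112×9.74) = 0.001554 K/W
R_total = 0.05616 K/W
Q = ΔT/R_total = 171/0.05616

Q ≈ 3050 W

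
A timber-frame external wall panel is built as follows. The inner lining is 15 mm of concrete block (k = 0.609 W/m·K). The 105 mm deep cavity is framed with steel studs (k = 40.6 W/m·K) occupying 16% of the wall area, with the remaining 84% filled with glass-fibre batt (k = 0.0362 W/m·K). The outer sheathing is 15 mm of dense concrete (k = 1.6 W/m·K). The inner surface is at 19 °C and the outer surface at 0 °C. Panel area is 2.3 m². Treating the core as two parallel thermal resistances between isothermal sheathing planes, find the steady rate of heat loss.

Sheathing layers in series; stud and cavity paths in parallel between them.
R_inner = 0.015/(0.609×2.3) = 0.01071 K/W
R_stud  = 0.105/(40.6×0.16×2.3) = 0.007028 K/W
R_cav   = 0.105/(0.0362×0.84×2.3) = 1.501 K/W
1/R_core = 1/R_stud + 1/R_cav → R_core = 0.006995 K/W
R_outer = 0.015/(1.6×2.3) = 0.004076 K/W
R_total = 0.02178 K/W
Q = ΔT/R_total = 19/0.02178

Q ≈ 872 W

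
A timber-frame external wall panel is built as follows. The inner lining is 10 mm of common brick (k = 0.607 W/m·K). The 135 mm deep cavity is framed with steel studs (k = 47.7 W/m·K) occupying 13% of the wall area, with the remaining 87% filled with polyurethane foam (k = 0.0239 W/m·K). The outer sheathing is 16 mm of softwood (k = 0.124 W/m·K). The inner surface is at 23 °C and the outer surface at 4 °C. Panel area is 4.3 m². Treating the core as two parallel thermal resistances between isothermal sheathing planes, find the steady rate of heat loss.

Q ≈ 489 W

Sheathing layers in series; stud and cavity paths in parallel between them.
R_inner = 0.01/(0.607×4.3) = 0.003831 K/W
R_stud  = 0.135/(47.7×0.13×4.3) = 0.005063 K/W
R_cav   = 0.135/(0.0239×0.87×4.3) = 1.51 K/W
1/R_core = 1/R_stud + 1/R_cav → R_core = 0.005046 K/W
R_outer = 0.016/(0.124×4.3) = 0.03001 K/W
R_total = 0.03888 K/W
Q = ΔT/R_total = 19/0.03888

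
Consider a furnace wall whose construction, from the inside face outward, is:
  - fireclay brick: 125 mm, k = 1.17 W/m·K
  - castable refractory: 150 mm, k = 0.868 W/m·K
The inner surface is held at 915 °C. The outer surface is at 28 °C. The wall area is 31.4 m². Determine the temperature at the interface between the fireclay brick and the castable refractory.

Using the resistance-network approach (series):
R_fireclay brick = L/(kA) = 0.125/(1.17×31.4) = 0.003402 K/W
R_castable refractory = L/(kA) = 0.15/(0.868×31.4) = 0.005504 K/W
R_total = 0.008906 K/W;  Q = ΔT/R_total = 887/0.008906 = 99600 W
T_interface = T_inner − Q·ΣR(inner→interface) = 915 − 99600×0.003402

T ≈ 576 °C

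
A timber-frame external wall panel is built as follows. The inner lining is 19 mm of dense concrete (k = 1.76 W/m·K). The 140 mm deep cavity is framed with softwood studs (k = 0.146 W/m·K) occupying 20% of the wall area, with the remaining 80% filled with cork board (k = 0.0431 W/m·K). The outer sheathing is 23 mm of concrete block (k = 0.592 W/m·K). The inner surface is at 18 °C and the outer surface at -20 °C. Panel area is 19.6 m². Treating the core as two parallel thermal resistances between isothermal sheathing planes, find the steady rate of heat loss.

Sheathing layers in series; stud and cavity paths in parallel between them.
R_inner = 0.019/(1.76×19.6) = 5.508×10^-4 K/W
R_stud  = 0.14/(0.146×0.2×19.6) = 0.2446 K/W
R_cav   = 0.14/(0.0431×0.8×19.6) = 0.2072 K/W
1/R_core = 1/R_stud + 1/R_cav → R_core = 0.1122 K/W
R_outer = 0.023/(0.592×19.6) = 0.001982 K/W
R_total = 0.1147 K/W
Q = ΔT/R_total = 38/0.1147

Q ≈ 331 W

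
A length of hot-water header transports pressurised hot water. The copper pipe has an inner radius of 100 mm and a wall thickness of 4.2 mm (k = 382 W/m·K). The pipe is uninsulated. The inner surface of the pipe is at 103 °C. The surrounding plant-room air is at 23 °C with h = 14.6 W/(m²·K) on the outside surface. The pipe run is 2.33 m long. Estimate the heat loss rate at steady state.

Cylindrical conduction, so R = ln(r₂/r₁)/(2πkL) per layer, in series:
R_copper pipe wall = ln(104.2/100)/(2π×382×2.33) = 7.357×10^-6 K/W
R_outer film = 1/(h_o·2πr_oL) = 1/(14.6×2π×0.1042×2.33) = 0.0449 K/W
R_total = 0.04491 K/W
Q = ΔT/R_total = 80/0.04491

Q ≈ 1780 W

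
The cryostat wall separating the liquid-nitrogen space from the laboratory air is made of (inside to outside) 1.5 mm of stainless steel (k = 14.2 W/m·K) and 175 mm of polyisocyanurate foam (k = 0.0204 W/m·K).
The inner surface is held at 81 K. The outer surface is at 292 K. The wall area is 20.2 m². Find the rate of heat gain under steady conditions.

Q ≈ 497 W

Treating each layer as a thermal resistance in series:
R_stainless steel = L/(kA) = 0.0015/(14.2×20.2) = 5.229×10^-6 K/W
R_polyisocyanurate foam = L/(kA) = 0.175/(0.0204×20.2) = 0.4247 K/W
R_total = 0.4247 K/W
Q = ΔT / R_total = 211 / 0.4247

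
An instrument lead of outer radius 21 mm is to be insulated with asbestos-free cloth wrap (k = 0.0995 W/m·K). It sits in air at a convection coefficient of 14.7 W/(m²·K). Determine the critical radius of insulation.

For a cylinder r_cr = k/h = 0.0995/14.7
r_cr = 6.77 mm; since the bare radius (21 mm) is above r_cr, any added insulation will reduce heat loss.

r_cr ≈ 6.77 mm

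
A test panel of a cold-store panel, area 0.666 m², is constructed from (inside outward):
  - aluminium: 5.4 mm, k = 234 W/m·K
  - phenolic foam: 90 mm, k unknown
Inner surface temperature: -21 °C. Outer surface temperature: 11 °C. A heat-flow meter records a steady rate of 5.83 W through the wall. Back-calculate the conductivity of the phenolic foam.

Model the wall as resistances in series:
R_aluminium = L/(kA) = 0.0054/(234×0.666) = 3.465×10^-5 K/W
Sum of known resistances R_other = 3.465×10^-5 K/W
Total R = ΔT/Q = 32/5.83 = 5.489 K/W
R_phenolic foam = R_total − R_other = 5.489 K/W
k = L/(R·A) = 0.09/(5.489×0.666)

k ≈ 0.0246 W/(m·K)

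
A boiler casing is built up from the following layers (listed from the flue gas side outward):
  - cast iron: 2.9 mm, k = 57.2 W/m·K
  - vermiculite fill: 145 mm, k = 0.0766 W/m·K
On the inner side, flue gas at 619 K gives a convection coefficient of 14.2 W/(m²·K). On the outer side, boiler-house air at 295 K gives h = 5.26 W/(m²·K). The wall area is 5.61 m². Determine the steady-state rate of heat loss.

Treating each layer as a thermal resistance in series:
R_inner film = 1/(h_i·A) = 1/(14.2×5.61) = 0.01255 K/W
R_cast iron = L/(kA) = 0.0029/(57.2×5.61) = 9.037×10^-6 K/W
R_vermiculite fill = L/(kA) = 0.145/(0.0766×5.61) = 0.3374 K/W
R_outer film = 1/(h_o·A) = 1/(5.26×5.61) = 0.03389 K/W
R_total = 0.3839 K/W
Q = ΔT / R_total = 324 / 0.3839

Q ≈ 844 W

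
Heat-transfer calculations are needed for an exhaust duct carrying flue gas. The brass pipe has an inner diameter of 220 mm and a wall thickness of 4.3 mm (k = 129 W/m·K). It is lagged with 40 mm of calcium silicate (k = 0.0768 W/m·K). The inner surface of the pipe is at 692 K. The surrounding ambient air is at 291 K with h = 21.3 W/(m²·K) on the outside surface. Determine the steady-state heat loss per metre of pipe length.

For a radial system each layer contributes R = ln(r_out/r_in)/(2πkL); films add R = 1/(hA).
R_brass pipe wall = ln(114.3/110)/(2π×129×1) = 4.731×10^-5 K/W
R_calcium silicate = ln(154.3/114.3)/(2π×0.0768×1) = 0.6218 K/W
R_outer film = 1/(h_o·2πr_oL) = 1/(21.3×2π×0.1543×1) = 0.04843 K/W
R_total = 0.6703 K/W
Q = ΔT/R_total = 401/0.6703

q′ ≈ 598 W/m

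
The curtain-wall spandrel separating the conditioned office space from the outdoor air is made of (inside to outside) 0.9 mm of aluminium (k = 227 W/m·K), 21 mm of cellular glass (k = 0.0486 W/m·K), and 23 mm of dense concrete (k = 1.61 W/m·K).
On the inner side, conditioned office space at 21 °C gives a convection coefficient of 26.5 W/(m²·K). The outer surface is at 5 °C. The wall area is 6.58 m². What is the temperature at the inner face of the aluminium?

Using the resistance-network approach (series):
R_inner film = 1/(h_i·A) = 1/(26.5×6.58) = 0.005735 K/W
R_aluminium = L/(kA) = 0.0009/(227×6.58) = 6.025×10^-7 K/W
R_cellular glass = L/(kA) = 0.021/(0.0486×6.58) = 0.06567 K/W
R_dense concrete = L/(kA) = 0.023/(1.61×6.58) = 0.002171 K/W
R_total = 0.07358 K/W;  Q = ΔT/R_total = 16/0.07358 = 217.5 W
T_interface = T_inner − Q·ΣR(inner→interface) = 21 − 217×0.005735

T ≈ 19.8 °C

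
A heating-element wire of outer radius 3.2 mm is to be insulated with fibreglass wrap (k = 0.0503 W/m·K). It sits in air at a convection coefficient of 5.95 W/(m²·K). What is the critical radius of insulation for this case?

For a cylinder r_cr = k/h = 0.0503/5.95
r_cr = 8.45 mm; since the bare radius (3.2 mm) is below r_cr, adding a thin layer of insulation will *increase* heat loss.

r_cr ≈ 8.45 mm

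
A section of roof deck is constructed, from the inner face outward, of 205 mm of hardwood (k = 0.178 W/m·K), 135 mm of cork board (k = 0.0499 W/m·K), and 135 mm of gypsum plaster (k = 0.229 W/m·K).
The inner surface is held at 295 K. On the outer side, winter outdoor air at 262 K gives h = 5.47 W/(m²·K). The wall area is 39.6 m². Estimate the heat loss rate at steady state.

Series thermal resistances:
R_hardwood = L/(kA) = 0.205/(0.178×39.6) = 0.02908 K/W
R_cork board = L/(kA) = 0.135/(0.0499×39.6) = 0.06832 K/W
R_gypsum plaster = L/(kA) = 0.135/(0.229×39.6) = 0.01489 K/W
R_outer film = 1/(h_o·A) = 1/(5.47×39.6) = 0.004617 K/W
R_total = 0.1169 K/W
Q = ΔT / R_total = 33 / 0.1169

Q ≈ 282 W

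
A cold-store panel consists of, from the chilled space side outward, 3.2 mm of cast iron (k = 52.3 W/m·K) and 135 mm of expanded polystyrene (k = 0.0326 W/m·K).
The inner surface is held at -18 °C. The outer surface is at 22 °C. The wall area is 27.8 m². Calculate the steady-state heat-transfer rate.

Series thermal resistances:
R_cast iron = L/(kA) = 0.0032/(52.3×27.8) = 2.201×10^-6 K/W
R_expanded polystyrene = L/(kA) = 0.135/(0.0326×27.8) = 0.149 K/W
R_total = 0.149 K/W
Q = ΔT / R_total = 40 / 0.149

Q ≈ 269 W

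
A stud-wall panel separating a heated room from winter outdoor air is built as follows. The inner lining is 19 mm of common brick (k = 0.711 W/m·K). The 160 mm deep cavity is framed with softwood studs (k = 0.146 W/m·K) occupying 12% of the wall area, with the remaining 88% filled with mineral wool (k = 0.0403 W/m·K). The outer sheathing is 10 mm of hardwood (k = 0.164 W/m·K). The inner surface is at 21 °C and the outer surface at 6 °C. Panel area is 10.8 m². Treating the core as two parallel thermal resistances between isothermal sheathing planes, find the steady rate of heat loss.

Q ≈ 52.1 W

Sheathing layers in series; stud and cavity paths in parallel between them.
R_inner = 0.019/(0.711×10.8) = 0.002474 K/W
R_stud  = 0.16/(0.146×0.12×10.8) = 0.8456 K/W
R_cav   = 0.16/(0.0403×0.88×10.8) = 0.4177 K/W
1/R_core = 1/R_stud + 1/R_cav → R_core = 0.2796 K/W
R_outer = 0.01/(0.164×10.8) = 0.005646 K/W
R_total = 0.2877 K/W
Q = ΔT/R_total = 15/0.2877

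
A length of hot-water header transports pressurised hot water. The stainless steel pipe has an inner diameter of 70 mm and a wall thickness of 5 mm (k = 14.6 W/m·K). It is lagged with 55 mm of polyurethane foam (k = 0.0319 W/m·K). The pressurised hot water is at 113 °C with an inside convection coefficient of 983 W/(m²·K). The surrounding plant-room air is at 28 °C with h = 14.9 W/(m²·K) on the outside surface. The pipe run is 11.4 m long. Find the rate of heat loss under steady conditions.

Per-layer cylindrical resistances, series-summed:
R_inner film = 1/(h_i·2πr₁L) = 1/(983×2π×0.035×11.4) = 4.058×10^-4 K/W
R_stainless steel pipe wall = ln(40/35)/(2π×14.6×11.4) = 1.277×10^-4 K/W
R_polyurethane foam = ln(95/40)/(2π×0.0319×11.4) = 0.3786 K/W
R_outer film = 1/(h_o·2πr_oL) = 1/(14.9×2π×0.095×11.4) = 0.009863 K/W
R_total = 0.389 K/W
Q = ΔT/R_total = 85/0.389

Q ≈ 219 W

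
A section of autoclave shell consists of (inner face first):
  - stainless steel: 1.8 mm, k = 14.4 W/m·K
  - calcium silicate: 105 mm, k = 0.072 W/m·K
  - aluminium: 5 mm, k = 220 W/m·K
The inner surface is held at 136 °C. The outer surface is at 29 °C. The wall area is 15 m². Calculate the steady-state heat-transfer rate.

Model the wall as resistances in series:
R_stainless steel = L/(kA) = 0.0018/(14.4×15) = 8.333×10^-6 K/W
R_calcium silicate = L/(kA) = 0.105/(0.072×15) = 0.09722 K/W
R_aluminium = L/(kA) = 0.005/(220×15) = 1.515×10^-6 K/W
R_total = 0.09723 K/W
Q = ΔT / R_total = 107 / 0.09723

Q ≈ 1100 W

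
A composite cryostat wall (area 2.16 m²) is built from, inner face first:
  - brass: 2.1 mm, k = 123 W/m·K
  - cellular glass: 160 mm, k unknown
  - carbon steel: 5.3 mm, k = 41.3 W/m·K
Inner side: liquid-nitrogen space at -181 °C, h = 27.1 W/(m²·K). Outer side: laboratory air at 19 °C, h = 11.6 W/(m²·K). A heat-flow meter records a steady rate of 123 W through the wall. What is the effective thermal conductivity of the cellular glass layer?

Treating each layer as a thermal resistance in series:
R_inner film = 1/(h_i·A) = 1/(27.1×2.16) = 0.01708 K/W
R_brass = L/(kA) = 0.0021/(123×2.16) = 7.904×10^-6 K/W
R_carbon steel = L/(kA) = 0.0053/(41.3×2.16) = 5.941×10^-5 K/W
R_outer film = 1/(h_o·A) = 1/(11.6×2.16) = 0.03991 K/W
Sum of known resistances R_other = 0.05706 K/W
Total R = ΔT/Q = 200/123 = 1.626 K/W
R_cellular glass = R_total − R_other = 1.569 K/W
k = L/(R·A) = 0.16/(1.569×2.16)

k ≈ 0.0472 W/(m·K)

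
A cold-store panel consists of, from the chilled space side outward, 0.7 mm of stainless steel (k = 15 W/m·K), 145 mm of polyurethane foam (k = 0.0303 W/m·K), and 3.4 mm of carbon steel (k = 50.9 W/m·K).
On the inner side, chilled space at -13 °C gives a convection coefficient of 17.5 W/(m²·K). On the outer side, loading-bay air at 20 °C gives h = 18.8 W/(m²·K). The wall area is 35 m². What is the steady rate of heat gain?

Treating each layer as a thermal resistance in series:
R_inner film = 1/(h_i·A) = 1/(17.5×35) = 0.001633 K/W
R_stainless steel = L/(kA) = 0.0007/(15×35) = 1.333×10^-6 K/W
R_polyurethane foam = L/(kA) = 0.145/(0.0303×35) = 0.1367 K/W
R_carbon steel = L/(kA) = 0.0034/(50.9×35) = 1.909×10^-6 K/W
R_outer film = 1/(h_o·A) = 1/(18.8×35) = 0.00152 K/W
R_total = 0.1399 K/W
Q = ΔT / R_total = 33 / 0.1399

Q ≈ 236 W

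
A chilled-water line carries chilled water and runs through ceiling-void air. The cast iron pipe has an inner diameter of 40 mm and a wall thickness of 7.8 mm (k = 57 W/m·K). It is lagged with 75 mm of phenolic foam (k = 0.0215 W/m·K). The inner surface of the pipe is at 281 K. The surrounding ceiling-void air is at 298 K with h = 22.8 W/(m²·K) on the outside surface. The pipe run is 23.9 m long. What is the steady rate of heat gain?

Q ≈ 41.7 W

Radial resistances (cylindrical: R_cond = ln(r_o/r_i)/(2πkL), R_conv = 1/(h·2πrL)):
R_cast iron pipe wall = ln(27.8/20)/(2π×57×23.9) = 3.847×10^-5 K/W
R_phenolic foam = ln(102.8/27.8)/(2π×0.0215×23.9) = 0.405 K/W
R_outer film = 1/(h_o·2πr_oL) = 1/(22.8×2π×0.1028×23.9) = 0.002841 K/W
R_total = 0.4079 K/W
Q = ΔT/R_total = 17/0.4079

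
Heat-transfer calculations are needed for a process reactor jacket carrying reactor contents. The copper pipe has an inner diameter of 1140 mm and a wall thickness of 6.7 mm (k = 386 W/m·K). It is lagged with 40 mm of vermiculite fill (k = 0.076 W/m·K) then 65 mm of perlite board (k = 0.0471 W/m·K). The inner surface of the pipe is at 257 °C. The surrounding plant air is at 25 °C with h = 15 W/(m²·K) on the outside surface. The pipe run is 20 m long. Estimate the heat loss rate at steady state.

Treating each annulus and film as a series resistance:
R_copper pipe wall = ln(576.7/570)/(2π×386×20) = 2.409×10^-7 K/W
R_vermiculite fill = ln(616.7/576.7)/(2π×0.076×20) = 0.007022 K/W
R_perlite board = ln(681.7/616.7)/(2π×0.0471×20) = 0.01693 K/W
R_outer film = 1/(h_o·2πr_oL) = 1/(15×2π×0.6817×20) = 7.782×10^-4 K/W
R_total = 0.02473 K/W
Q = ΔT/R_total = 232/0.02473

Q ≈ 9380 W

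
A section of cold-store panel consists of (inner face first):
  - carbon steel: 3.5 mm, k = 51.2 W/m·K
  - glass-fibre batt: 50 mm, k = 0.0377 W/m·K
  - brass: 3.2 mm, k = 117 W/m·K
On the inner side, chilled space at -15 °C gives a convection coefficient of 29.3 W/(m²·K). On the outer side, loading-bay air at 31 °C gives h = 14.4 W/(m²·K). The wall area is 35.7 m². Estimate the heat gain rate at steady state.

Treating each layer as a thermal resistance in series:
R_inner film = 1/(h_i·A) = 1/(29.3×35.7) = 9.56×10^-4 K/W
R_carbon steel = L/(kA) = 0.0035/(51.2×35.7) = 1.915×10^-6 K/W
R_glass-fibre batt = L/(kA) = 0.05/(0.0377×35.7) = 0.03715 K/W
R_brass = L/(kA) = 0.0032/(117×35.7) = 7.661×10^-7 K/W
R_outer film = 1/(h_o·A) = 1/(14.4×35.7) = 0.001945 K/W
R_total = 0.04005 K/W
Q = ΔT / R_total = 46 / 0.04005

Q ≈ 1150 W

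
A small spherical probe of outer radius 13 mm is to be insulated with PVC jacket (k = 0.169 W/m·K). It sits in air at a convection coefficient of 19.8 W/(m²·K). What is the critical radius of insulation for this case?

For a sphere r_cr = 2k/h = 2×0.169/19.8
r_cr = 17.1 mm; since the bare radius (13 mm) is below r_cr, adding a thin layer of insulation will *increase* heat loss.

r_cr ≈ 17.1 mm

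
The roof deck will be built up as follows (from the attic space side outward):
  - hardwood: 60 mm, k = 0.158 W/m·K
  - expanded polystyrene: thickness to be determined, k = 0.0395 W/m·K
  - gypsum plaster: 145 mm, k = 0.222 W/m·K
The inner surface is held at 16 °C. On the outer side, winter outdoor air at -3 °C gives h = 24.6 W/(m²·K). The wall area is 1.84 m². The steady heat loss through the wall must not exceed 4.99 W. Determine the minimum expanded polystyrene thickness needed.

Series thermal resistances:
R_hardwood = L/(kA) = 0.06/(0.158×1.84) = 0.2064 K/W
R_gypsum plaster = L/(kA) = 0.145/(0.222×1.84) = 0.355 K/W
R_outer film = 1/(h_o·A) = 1/(24.6×1.84) = 0.02209 K/W
Sum of the known resistances R_other = 0.5835 K/W
Required total resistance R_tot = ΔT/Q_allow = 19/4.99 = 3.808 K/W
R_expanded polystyrene = R_tot − R_other = 3.224 K/W
L = R·k·A = 3.224×0.0395×1.84

L ≈ 234 mm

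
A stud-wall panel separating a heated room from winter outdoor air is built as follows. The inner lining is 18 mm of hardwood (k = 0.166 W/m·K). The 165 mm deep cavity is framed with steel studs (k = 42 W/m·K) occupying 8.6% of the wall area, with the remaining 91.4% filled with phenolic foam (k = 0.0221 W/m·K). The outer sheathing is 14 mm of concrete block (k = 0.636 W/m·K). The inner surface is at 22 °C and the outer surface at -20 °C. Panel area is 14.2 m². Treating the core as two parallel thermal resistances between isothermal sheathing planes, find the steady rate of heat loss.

Sheathing layers in series; stud and cavity paths in parallel between them.
R_inner = 0.018/(0.166×14.2) = 0.007636 K/W
R_stud  = 0.165/(42×0.086×14.2) = 0.003217 K/W
R_cav   = 0.165/(0.0221×0.914×14.2) = 0.5753 K/W
1/R_core = 1/R_stud + 1/R_cav → R_core = 0.003199 K/W
R_outer = 0.014/(0.636×14.2) = 0.00155 K/W
R_total = 0.01239 K/W
Q = ΔT/R_total = 42/0.01239

Q ≈ 3390 W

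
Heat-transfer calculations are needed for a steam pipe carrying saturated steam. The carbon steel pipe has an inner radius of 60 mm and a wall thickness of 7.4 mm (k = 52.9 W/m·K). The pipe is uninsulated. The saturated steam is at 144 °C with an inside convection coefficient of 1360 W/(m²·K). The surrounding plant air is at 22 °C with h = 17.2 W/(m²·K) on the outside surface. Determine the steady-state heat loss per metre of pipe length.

q′ ≈ 874 W/m

Treating each annulus and film as a series resistance:
R_inner film = 1/(h_i·2πr₁L) = 1/(1360×2π×0.06×1) = 0.00195 K/W
R_carbon steel pipe wall = ln(67.4/60)/(2π×52.9×1) = 3.499×10^-4 K/W
R_outer film = 1/(h_o·2πr_oL) = 1/(17.2×2π×0.0674×1) = 0.1373 K/W
R_total = 0.1396 K/W
Q = ΔT/R_total = 122/0.1396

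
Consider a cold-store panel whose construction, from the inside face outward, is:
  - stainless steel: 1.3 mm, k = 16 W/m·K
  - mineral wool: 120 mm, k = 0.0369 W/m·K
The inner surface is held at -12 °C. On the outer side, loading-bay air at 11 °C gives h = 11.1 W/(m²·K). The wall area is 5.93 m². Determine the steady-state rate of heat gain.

Thermal resistances in series:
R_stainless steel = L/(kA) = 0.0013/(16×5.93) = 1.37×10^-5 K/W
R_mineral wool = L/(kA) = 0.12/(0.0369×5.93) = 0.5484 K/W
R_outer film = 1/(h_o·A) = 1/(11.1×5.93) = 0.01519 K/W
R_total = 0.5636 K/W
Q = ΔT / R_total = 23 / 0.5636

Q ≈ 40.8 W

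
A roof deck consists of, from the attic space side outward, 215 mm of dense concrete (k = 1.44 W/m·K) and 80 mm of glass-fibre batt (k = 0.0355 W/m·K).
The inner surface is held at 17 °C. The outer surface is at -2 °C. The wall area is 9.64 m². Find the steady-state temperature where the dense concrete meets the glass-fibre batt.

Series thermal resistances:
R_dense concrete = L/(kA) = 0.215/(1.44×9.64) = 0.01549 K/W
R_glass-fibre batt = L/(kA) = 0.08/(0.0355×9.64) = 0.2338 K/W
R_total = 0.2493 K/W;  Q = ΔT/R_total = 19/0.2493 = 76.23 W
T_interface = T_inner − Q·ΣR(inner→interface) = 17 − 76.2×0.01549

T ≈ 15.8 °C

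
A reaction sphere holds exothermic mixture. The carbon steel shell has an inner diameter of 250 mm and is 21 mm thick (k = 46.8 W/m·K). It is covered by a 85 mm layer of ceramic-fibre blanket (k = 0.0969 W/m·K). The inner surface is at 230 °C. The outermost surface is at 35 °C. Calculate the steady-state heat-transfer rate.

Q ≈ 94.1 W

For a spherical shell R = (1/r₁ − 1/r₂)/(4πk); film R = 1/(h·4πr²). In series:
R_carbon steel shell = (1/0.125 − 1/0.146)/(4π×46.8) = 0.001957 K/W
R_ceramic-fibre blanket = (1/0.146 − 1/0.231)/(4π×0.0969) = 2.07 K/W
R_total = 2.072 K/W
Q = ΔT/R_total = 195/2.072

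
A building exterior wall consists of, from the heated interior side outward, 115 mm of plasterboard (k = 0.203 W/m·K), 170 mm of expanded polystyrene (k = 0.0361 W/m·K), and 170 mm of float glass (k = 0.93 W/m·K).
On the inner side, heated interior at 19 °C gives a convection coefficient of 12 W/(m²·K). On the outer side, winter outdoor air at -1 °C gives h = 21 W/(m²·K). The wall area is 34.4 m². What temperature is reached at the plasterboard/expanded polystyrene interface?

T ≈ 16.7 °C

Series thermal resistances:
R_inner film = 1/(h_i·A) = 1/(12×34.4) = 0.002422 K/W
R_plasterboard = L/(kA) = 0.115/(0.203×34.4) = 0.01647 K/W
R_expanded polystyrene = L/(kA) = 0.17/(0.0361×34.4) = 0.1369 K/W
R_float glass = L/(kA) = 0.17/(0.93×34.4) = 0.005314 K/W
R_outer film = 1/(h_o·A) = 1/(21×34.4) = 0.001384 K/W
R_total = 0.1625 K/W;  Q = ΔT/R_total = 20/0.1625 = 123.1 W
T_interface = T_inner − Q·ΣR(inner→interface) = 19 − 123×0.01889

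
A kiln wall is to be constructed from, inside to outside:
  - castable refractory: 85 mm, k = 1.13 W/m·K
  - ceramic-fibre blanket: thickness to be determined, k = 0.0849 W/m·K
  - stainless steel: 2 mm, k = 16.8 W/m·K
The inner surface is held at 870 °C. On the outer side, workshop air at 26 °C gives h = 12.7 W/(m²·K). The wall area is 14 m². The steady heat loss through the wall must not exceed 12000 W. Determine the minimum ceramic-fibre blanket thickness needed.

Using the resistance-network approach (series):
R_castable refractory = L/(kA) = 0.085/(1.13×14) = 0.005373 K/W
R_stainless steel = L/(kA) = 0.002/(16.8×14) = 8.503×10^-6 K/W
R_outer film = 1/(h_o·A) = 1/(12.7×14) = 0.005624 K/W
Sum of the known resistances R_other = 0.01101 K/W
Required total resistance R_tot = ΔT/Q_allow = 844/12000 = 0.07033 K/W
R_ceramic-fibre blanket = R_tot − R_other = 0.05933 K/W
L = R·k·A = 0.05933×0.0849×14

L ≈ 70.5 mm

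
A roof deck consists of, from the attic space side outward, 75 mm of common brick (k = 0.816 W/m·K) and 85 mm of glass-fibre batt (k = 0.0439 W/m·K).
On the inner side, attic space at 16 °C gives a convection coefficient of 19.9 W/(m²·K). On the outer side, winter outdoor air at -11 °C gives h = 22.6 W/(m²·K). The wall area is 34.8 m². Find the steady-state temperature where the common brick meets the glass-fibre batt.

T ≈ 14.2 °C

Thermal resistances in series:
R_inner film = 1/(h_i·A) = 1/(19.9×34.8) = 0.001444 K/W
R_common brick = L/(kA) = 0.075/(0.816×34.8) = 0.002641 K/W
R_glass-fibre batt = L/(kA) = 0.085/(0.0439×34.8) = 0.05564 K/W
R_outer film = 1/(h_o·A) = 1/(22.6×34.8) = 0.001271 K/W
R_total = 0.061 K/W;  Q = ΔT/R_total = 27/0.061 = 442.7 W
T_interface = T_inner − Q·ΣR(inner→interface) = 16 − 443×0.004085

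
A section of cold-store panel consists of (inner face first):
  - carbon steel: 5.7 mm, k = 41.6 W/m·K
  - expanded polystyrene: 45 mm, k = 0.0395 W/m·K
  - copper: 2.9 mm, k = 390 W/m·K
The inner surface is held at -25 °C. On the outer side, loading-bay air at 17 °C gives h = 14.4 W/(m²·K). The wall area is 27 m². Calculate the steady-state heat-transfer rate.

Treating each layer as a thermal resistance in series:
R_carbon steel = L/(kA) = 0.0057/(41.6×27) = 5.075×10^-6 K/W
R_expanded polystyrene = L/(kA) = 0.045/(0.0395×27) = 0.04219 K/W
R_copper = L/(kA) = 0.0029/(390×27) = 2.754×10^-7 K/W
R_outer film = 1/(h_o·A) = 1/(14.4×27) = 0.002572 K/W
R_total = 0.04477 K/W
Q = ΔT / R_total = 42 / 0.04477

Q ≈ 938 W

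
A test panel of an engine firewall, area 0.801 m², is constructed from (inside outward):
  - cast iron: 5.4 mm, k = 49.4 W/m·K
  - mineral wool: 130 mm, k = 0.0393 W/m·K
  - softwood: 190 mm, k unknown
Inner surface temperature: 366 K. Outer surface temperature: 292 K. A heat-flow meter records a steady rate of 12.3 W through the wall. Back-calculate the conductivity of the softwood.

Using the resistance-network approach (series):
R_cast iron = L/(kA) = 0.0054/(49.4×0.801) = 1.365×10^-4 K/W
R_mineral wool = L/(kA) = 0.13/(0.0393×0.801) = 4.13 K/W
Sum of known resistances R_other = 4.13 K/W
Total R = ΔT/Q = 74/12.3 = 6.016 K/W
R_softwood = R_total − R_other = 1.886 K/W
k = L/(R·A) = 0.19/(1.886×0.801)

k ≈ 0.126 W/(m·K)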